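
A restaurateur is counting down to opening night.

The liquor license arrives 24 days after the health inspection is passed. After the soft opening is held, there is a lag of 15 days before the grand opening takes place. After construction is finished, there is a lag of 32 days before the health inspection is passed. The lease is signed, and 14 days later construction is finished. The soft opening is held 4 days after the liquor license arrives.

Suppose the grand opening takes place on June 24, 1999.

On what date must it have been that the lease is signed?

The grand opening takes place: Jun 24, 1999.
The soft opening is held: Jun 24, 1999 − 15 days = Jun 9, 1999.
The liquor license arrives: Jun 9, 1999 − 4 days = Jun 5, 1999.
The health inspection is passed: Jun 5, 1999 − 24 days = May 12, 1999.
Construction is finished: May 12, 1999 − 32 days = Apr 10, 1999.
The lease is signed: Apr 10, 1999 − 14 days = Mar 27, 1999.

March 27, 1999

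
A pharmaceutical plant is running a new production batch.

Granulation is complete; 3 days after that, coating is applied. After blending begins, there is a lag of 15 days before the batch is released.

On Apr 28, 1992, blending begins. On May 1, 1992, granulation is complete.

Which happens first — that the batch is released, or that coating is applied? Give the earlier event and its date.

Coating is applied — May 4, 1992

Blending begins: Apr 28, 1992.
The batch is released: Apr 28, 1992 + 15 days = May 13, 1992.
Granulation is complete: May 1, 1992.
Coating is applied: May 1, 1992 + 3 days = May 4, 1992.
Comparing: the batch is released on May 13, 1992 vs coating is applied on May 4, 1992. Earlier: coating is applied.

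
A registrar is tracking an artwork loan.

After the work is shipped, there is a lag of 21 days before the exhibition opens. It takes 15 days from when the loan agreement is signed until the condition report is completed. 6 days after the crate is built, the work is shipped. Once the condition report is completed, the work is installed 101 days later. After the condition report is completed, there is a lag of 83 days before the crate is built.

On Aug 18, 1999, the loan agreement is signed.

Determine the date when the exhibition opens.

The loan agreement is signed: Aug 18, 1999.
The condition report is completed: Aug 18, 1999 + 15 days = Sep 2, 1999.
The crate is built: Sep 2, 1999 + 83 days = Nov 24, 1999.
The work is shipped: Nov 24, 1999 + 6 days = Nov 30, 1999.
The exhibition opens: Nov 30, 1999 + 21 days = Dec 21, 1999.

Dec 21, 1999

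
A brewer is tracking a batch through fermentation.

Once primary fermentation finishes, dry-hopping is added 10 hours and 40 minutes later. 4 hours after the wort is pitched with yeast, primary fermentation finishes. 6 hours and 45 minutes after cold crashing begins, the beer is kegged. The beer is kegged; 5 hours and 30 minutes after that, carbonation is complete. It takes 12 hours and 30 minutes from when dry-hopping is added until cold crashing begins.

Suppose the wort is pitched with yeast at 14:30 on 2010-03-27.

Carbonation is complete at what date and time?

05:55 on 2010-03-29

The wort is pitched with yeast: 14:30 Mar 27, 2010.
Primary fermentation finishes: 14:30 Mar 27, 2010 + 4h = 18:30 Mar 27, 2010.
Dry-hopping is added: 18:30 Mar 27, 2010 + 10h40m = 05:10 Mar 28, 2010.
Cold crashing begins: 05:10 Mar 28, 2010 + 12h30m = 17:40 Mar 28, 2010.
The beer is kegged: 17:40 Mar 28, 2010 + 6h45m = 00:25 Mar 29, 2010.
Carbonation is complete: 00:25 Mar 29, 2010 + 5h30m = 05:55 Mar 29, 2010.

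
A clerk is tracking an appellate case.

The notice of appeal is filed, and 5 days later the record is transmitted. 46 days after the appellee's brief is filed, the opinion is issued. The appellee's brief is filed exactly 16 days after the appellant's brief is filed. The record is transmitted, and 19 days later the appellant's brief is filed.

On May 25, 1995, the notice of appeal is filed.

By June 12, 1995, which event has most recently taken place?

The notice of appeal is filed: May 25, 1995.
The record is transmitted: May 25, 1995 + 5 days = May 30, 1995.
The appellant's brief is filed: May 30, 1995 + 19 days = Jun 18, 1995.
The appellee's brief is filed: Jun 18, 1995 + 16 days = Jul 4, 1995.
The opinion is issued: Jul 4, 1995 + 46 days = Aug 19, 1995.
Jun 12, 1995 falls between when the record is transmitted (May 30, 1995) and when the appellant's brief is filed (Jun 18, 1995).

The record is transmitted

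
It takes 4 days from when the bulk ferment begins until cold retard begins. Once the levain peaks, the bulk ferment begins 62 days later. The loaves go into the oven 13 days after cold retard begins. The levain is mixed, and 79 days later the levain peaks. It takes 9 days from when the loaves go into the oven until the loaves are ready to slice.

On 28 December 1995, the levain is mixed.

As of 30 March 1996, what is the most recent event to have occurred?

The levain is mixed: Dec 28, 1995.
The levain peaks: Dec 28, 1995 + 79 days = Mar 16, 1996.
The bulk ferment begins: Mar 16, 1996 + 62 days = May 17, 1996.
Cold retard begins: May 17, 1996 + 4 days = May 21, 1996.
The loaves go into the oven: May 21, 1996 + 13 days = Jun 3, 1996.
The loaves are ready to slice: Jun 3, 1996 + 9 days = Jun 12, 1996.
Mar 30, 1996 falls between when the levain peaks (Mar 16, 1996) and when the bulk ferment begins (May 17, 1996).

The levain peaks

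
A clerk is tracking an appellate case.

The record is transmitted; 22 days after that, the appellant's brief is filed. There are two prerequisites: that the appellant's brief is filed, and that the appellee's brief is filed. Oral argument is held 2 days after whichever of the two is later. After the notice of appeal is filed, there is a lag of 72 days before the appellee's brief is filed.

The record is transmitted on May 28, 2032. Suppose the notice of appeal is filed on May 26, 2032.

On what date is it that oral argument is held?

August 8, 2032

The record is transmitted: May 28, 2032.
The appellant's brief is filed: May 28, 2032 + 22 days = Jun 19, 2032.
The notice of appeal is filed: May 26, 2032.
The appellee's brief is filed: May 26, 2032 + 72 days = Aug 6, 2032.
Both prerequisites met — the appellant's brief is filed (Jun 19, 2032), the appellee's brief is filed (Aug 6, 2032); the later is Aug 6, 2032.
Oral argument is held: Aug 6, 2032 + 2 days = Aug 8, 2032.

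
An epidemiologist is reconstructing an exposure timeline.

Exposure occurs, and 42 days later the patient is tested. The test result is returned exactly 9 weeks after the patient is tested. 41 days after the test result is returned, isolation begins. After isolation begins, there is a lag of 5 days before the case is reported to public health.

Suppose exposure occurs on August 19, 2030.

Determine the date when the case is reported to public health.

Exposure occurs: Aug 19, 2030.
The patient is tested: Aug 19, 2030 + 42 days = Sep 30, 2030.
The test result is returned: Sep 30, 2030 + 9 weeks = Dec 2, 2030.
Isolation begins: Dec 2, 2030 + 41 days = Jan 12, 2031.
The case is reported to public health: Jan 12, 2031 + 5 days = Jan 17, 2031.

January 17, 2031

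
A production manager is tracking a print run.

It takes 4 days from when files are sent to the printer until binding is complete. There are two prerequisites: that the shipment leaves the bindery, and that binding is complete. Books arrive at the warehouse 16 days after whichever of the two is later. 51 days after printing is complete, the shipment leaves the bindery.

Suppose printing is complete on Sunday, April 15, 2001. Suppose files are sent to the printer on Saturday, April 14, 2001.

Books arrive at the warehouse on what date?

Printing is complete: Apr 15, 2001.
The shipment leaves the bindery: Apr 15, 2001 + 51 days = Jun 5, 2001.
Files are sent to the printer: Apr 14, 2001.
Binding is complete: Apr 14, 2001 + 4 days = Apr 18, 2001.
Both prerequisites met — the shipment leaves the bindery (Jun 5, 2001), binding is complete (Apr 18, 2001); the later is Jun 5, 2001.
Books arrive at the warehouse: Jun 5, 2001 + 16 days = Jun 21, 2001.

Thursday, June 21, 2001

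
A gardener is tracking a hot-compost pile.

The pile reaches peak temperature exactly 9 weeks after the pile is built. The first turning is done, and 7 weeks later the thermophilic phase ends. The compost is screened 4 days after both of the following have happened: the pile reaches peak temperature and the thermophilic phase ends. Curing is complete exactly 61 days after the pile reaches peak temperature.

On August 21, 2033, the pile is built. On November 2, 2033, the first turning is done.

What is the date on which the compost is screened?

December 25, 2033

The pile is built: Aug 21, 2033.
The pile reaches peak temperature: Aug 21, 2033 + 9 weeks = Oct 23, 2033.
The first turning is done: Nov 2, 2033.
The thermophilic phase ends: Nov 2, 2033 + 7 weeks = Dec 21, 2033.
Both prerequisites met — the pile reaches peak temperature (Oct 23, 2033), the thermophilic phase ends (Dec 21, 2033); the later is Dec 21, 2033.
The compost is screened: Dec 21, 2033 + 4 days = Dec 25, 2033.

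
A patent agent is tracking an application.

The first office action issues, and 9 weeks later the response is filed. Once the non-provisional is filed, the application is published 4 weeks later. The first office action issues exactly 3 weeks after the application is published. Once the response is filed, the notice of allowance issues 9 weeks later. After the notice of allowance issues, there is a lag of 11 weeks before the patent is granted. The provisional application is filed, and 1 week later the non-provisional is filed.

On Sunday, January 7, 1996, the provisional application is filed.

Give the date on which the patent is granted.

The provisional application is filed: Jan 7, 1996.
The non-provisional is filed: Jan 7, 1996 + 1 week = Jan 14, 1996.
The application is published: Jan 14, 1996 + 4 weeks = Feb 11, 1996.
The first office action issues: Feb 11, 1996 + 3 weeks = Mar 3, 1996.
The response is filed: Mar 3, 1996 + 9 weeks = May 5, 1996.
The notice of allowance issues: May 5, 1996 + 9 weeks = Jul 7, 1996.
The patent is granted: Jul 7, 1996 + 11 weeks = Sep 22, 1996.

Sunday, September 22, 1996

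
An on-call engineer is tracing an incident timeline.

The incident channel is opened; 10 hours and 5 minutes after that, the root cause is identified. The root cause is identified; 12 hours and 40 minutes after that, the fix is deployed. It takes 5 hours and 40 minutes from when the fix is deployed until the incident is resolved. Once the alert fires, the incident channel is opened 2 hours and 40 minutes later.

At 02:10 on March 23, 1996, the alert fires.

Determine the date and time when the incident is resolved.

The alert fires: 02:10 Mar 23, 1996.
The incident channel is opened: 02:10 Mar 23, 1996 + 2h40m = 04:50 Mar 23, 1996.
The root cause is identified: 04:50 Mar 23, 1996 + 10h05m = 14:55 Mar 23, 1996.
The fix is deployed: 14:55 Mar 23, 1996 + 12h40m = 03:35 Mar 24, 1996.
The incident is resolved: 03:35 Mar 24, 1996 + 5h40m = 09:15 Mar 24, 1996.

09:15 on March 24, 1996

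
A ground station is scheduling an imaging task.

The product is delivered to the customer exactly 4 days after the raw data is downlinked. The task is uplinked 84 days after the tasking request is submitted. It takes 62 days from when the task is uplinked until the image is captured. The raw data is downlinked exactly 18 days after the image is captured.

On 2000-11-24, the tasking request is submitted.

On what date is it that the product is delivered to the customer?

The tasking request is submitted: Nov 24, 2000.
The task is uplinked: Nov 24, 2000 + 84 days = Feb 16, 2001.
The image is captured: Feb 16, 2001 + 62 days = Apr 19, 2001.
The raw data is downlinked: Apr 19, 2001 + 18 days = May 7, 2001.
The product is delivered to the customer: May 7, 2001 + 4 days = May 11, 2001.

2001-05-11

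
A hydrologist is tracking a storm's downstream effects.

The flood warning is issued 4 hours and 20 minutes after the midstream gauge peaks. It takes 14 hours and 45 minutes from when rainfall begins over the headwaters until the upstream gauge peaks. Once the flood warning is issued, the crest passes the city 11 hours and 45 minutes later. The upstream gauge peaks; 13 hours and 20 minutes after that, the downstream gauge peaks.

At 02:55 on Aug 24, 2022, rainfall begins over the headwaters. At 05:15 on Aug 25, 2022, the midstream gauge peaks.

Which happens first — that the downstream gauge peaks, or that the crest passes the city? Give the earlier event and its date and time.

Rainfall begins over the headwaters: 02:55 Aug 24, 2022.
The upstream gauge peaks: 02:55 Aug 24, 2022 + 14h45m = 17:40 Aug 24, 2022.
The downstream gauge peaks: 17:40 Aug 24, 2022 + 13h20m = 07:00 Aug 25, 2022.
The midstream gauge peaks: 05:15 Aug 25, 2022.
The flood warning is issued: 05:15 Aug 25, 2022 + 4h20m = 09:35 Aug 25, 2022.
The crest passes the city: 09:35 Aug 25, 2022 + 11h45m = 21:20 Aug 25, 2022.
Comparing: the downstream gauge peaks at 07:00 Aug 25, 2022 vs the crest passes the city at 21:20 Aug 25, 2022. Earlier: the downstream gauge peaks.

The downstream gauge peaks — 07:00 on Aug 25, 2022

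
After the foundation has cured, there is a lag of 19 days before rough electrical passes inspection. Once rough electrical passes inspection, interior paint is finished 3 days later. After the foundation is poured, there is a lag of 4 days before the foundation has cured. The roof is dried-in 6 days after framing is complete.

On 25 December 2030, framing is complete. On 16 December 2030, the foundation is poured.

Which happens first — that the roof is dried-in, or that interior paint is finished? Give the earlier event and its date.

Framing is complete: Dec 25, 2030.
The roof is dried-in: Dec 25, 2030 + 6 days = Dec 31, 2030.
The foundation is poured: Dec 16, 2030.
The foundation has cured: Dec 16, 2030 + 4 days = Dec 20, 2030.
Rough electrical passes inspection: Dec 20, 2030 + 19 days = Jan 8, 2031.
Interior paint is finished: Jan 8, 2031 + 3 days = Jan 11, 2031.
Comparing: the roof is dried-in on Dec 31, 2030 vs interior paint is finished on Jan 11, 2031. Earlier: the roof is dried-in.

The roof is dried-in — 31 December 2030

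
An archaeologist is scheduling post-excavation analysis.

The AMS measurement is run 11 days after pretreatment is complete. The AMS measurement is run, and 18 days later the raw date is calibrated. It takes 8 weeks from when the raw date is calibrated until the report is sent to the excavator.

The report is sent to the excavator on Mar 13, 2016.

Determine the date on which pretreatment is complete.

Dec 19, 2015

The report is sent to the excavator: Mar 13, 2016.
The raw date is calibrated: Mar 13, 2016 − 8 weeks = Jan 17, 2016.
The AMS measurement is run: Jan 17, 2016 − 18 days = Dec 30, 2015.
Pretreatment is complete: Dec 30, 2015 − 11 days = Dec 19, 2015.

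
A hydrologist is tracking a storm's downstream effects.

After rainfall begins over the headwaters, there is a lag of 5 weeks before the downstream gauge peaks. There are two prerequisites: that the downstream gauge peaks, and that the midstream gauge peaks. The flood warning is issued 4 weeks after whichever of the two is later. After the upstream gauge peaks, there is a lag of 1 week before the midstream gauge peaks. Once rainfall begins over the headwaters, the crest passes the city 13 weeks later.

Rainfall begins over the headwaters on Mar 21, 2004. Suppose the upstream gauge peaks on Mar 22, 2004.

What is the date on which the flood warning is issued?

Rainfall begins over the headwaters: Mar 21, 2004.
The downstream gauge peaks: Mar 21, 2004 + 5 weeks = Apr 25, 2004.
The upstream gauge peaks: Mar 22, 2004.
The midstream gauge peaks: Mar 22, 2004 + 1 week = Mar 29, 2004.
Both prerequisites met — the downstream gauge peaks (Apr 25, 2004), the midstream gauge peaks (Mar 29, 2004); the later is Apr 25, 2004.
The flood warning is issued: Apr 25, 2004 + 4 weeks = May 23, 2004.

May 23, 2004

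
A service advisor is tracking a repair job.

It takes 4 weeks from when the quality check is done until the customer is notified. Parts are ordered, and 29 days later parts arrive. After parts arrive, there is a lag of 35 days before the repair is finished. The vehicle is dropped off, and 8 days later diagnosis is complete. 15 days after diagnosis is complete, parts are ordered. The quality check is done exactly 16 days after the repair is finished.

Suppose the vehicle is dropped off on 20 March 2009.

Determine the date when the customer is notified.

29 July 2009

The vehicle is dropped off: Mar 20, 2009.
Diagnosis is complete: Mar 20, 2009 + 8 days = Mar 28, 2009.
Parts are ordered: Mar 28, 2009 + 15 days = Apr 12, 2009.
Parts arrive: Apr 12, 2009 + 29 days = May 11, 2009.
The repair is finished: May 11, 2009 + 35 days = Jun 15, 2009.
The quality check is done: Jun 15, 2009 + 16 days = Jul 1, 2009.
The customer is notified: Jul 1, 2009 + 4 weeks = Jul 29, 2009.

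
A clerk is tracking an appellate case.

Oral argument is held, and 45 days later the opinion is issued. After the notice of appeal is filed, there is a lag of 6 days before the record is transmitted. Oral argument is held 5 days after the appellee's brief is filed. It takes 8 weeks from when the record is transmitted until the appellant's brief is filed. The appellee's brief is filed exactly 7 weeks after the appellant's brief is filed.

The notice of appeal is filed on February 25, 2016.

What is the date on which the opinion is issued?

The notice of appeal is filed: Feb 25, 2016.
The record is transmitted: Feb 25, 2016 + 6 days = Mar 2, 2016.
The appellant's brief is filed: Mar 2, 2016 + 8 weeks = Apr 27, 2016.
The appellee's brief is filed: Apr 27, 2016 + 7 weeks = Jun 15, 2016.
Oral argument is held: Jun 15, 2016 + 5 days = Jun 20, 2016.
The opinion is issued: Jun 20, 2016 + 45 days = Aug 4, 2016.

August 4, 2016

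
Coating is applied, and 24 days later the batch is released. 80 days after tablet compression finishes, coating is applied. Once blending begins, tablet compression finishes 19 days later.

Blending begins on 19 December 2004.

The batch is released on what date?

21 April 2005

Blending begins: Dec 19, 2004.
Tablet compression finishes: Dec 19, 2004 + 19 days = Jan 7, 2005.
Coating is applied: Jan 7, 2005 + 80 days = Mar 28, 2005.
The batch is released: Mar 28, 2005 + 24 days = Apr 21, 2005.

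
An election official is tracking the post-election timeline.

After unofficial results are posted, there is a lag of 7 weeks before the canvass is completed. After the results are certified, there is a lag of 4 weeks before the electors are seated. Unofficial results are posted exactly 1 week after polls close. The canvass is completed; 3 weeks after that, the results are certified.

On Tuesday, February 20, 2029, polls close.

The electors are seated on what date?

Polls close: Feb 20, 2029.
Unofficial results are posted: Feb 20, 2029 + 1 week = Feb 27, 2029.
The canvass is completed: Feb 27, 2029 + 7 weeks = Apr 17, 2029.
The results are certified: Apr 17, 2029 + 3 weeks = May 8, 2029.
The electors are seated: May 8, 2029 + 4 weeks = Jun 5, 2029.

Tuesday, June 5, 2029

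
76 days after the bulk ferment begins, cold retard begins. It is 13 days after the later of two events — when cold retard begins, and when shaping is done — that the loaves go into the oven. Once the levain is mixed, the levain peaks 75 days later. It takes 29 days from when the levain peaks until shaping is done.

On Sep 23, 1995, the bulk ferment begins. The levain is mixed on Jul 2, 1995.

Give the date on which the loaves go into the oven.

Dec 21, 1995

The bulk ferment begins: Sep 23, 1995.
Cold retard begins: Sep 23, 1995 + 76 days = Dec 8, 1995.
The levain is mixed: Jul 2, 1995.
The levain peaks: Jul 2, 1995 + 75 days = Sep 15, 1995.
Shaping is done: Sep 15, 1995 + 29 days = Oct 14, 1995.
Both prerequisites met — cold retard begins (Dec 8, 1995), shaping is done (Oct 14, 1995); the later is Dec 8, 1995.
The loaves go into the oven: Dec 8, 1995 + 13 days = Dec 21, 1995.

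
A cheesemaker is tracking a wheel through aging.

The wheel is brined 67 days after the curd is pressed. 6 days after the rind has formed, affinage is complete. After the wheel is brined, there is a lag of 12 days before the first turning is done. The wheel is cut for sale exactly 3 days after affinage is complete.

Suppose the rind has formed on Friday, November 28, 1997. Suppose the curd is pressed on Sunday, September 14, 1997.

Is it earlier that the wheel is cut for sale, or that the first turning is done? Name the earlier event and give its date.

The first turning is done — Tuesday, December 2, 1997

The rind has formed: Nov 28, 1997.
Affinage is complete: Nov 28, 1997 + 6 days = Dec 4, 1997.
The wheel is cut for sale: Dec 4, 1997 + 3 days = Dec 7, 1997.
The curd is pressed: Sep 14, 1997.
The wheel is brined: Sep 14, 1997 + 67 days = Nov 20, 1997.
The first turning is done: Nov 20, 1997 + 12 days = Dec 2, 1997.
Comparing: the wheel is cut for sale on Dec 7, 1997 vs the first turning is done on Dec 2, 1997. Earlier: the first turning is done.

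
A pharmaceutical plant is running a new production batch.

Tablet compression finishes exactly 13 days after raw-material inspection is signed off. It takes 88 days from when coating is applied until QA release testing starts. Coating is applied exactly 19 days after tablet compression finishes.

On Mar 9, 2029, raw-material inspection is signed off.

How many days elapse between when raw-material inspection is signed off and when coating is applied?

Causal path: raw-material inspection is signed off → tablet compression finishes → coating is applied.
Total delay along the path: 13 + 19 = 32 days.

32 days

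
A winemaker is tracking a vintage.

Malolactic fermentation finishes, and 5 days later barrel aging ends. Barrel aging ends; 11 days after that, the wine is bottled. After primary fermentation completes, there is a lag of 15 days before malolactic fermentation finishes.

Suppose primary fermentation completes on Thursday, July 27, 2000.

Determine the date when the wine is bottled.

Sunday, August 27, 2000

Primary fermentation completes: Jul 27, 2000.
Malolactic fermentation finishes: Jul 27, 2000 + 15 days = Aug 11, 2000.
Barrel aging ends: Aug 11, 2000 + 5 days = Aug 16, 2000.
The wine is bottled: Aug 16, 2000 + 11 days = Aug 27, 2000.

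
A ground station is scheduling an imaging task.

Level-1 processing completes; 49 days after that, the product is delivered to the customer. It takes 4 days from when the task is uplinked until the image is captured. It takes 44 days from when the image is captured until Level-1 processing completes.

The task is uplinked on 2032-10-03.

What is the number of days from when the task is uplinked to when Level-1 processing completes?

48 days

Causal path: the task is uplinked → the image is captured → Level-1 processing completes.
Total delay along the path: 4 + 44 = 48 days.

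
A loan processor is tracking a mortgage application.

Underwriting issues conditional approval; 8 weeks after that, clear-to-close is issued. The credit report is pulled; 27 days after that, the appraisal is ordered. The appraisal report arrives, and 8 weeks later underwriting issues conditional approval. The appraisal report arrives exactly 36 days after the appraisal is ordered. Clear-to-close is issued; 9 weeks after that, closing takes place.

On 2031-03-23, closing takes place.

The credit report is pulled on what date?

2030-07-28

Closing takes place: Mar 23, 2031.
Clear-to-close is issued: Mar 23, 2031 − 9 weeks = Jan 19, 2031.
Underwriting issues conditional approval: Jan 19, 2031 − 8 weeks = Nov 24, 2030.
The appraisal report arrives: Nov 24, 2030 − 8 weeks = Sep 29, 2030.
The appraisal is ordered: Sep 29, 2030 − 36 days = Aug 24, 2030.
The credit report is pulled: Aug 24, 2030 − 27 days = Jul 28, 2030.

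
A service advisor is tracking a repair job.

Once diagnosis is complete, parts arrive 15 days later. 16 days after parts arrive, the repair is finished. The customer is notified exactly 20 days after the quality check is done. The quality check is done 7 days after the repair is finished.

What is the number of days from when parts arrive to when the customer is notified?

Causal path: parts arrive → the repair is finished → the quality check is done → the customer is notified.
Total delay along the path: 16 + 7 + 20 = 43 days.

43 days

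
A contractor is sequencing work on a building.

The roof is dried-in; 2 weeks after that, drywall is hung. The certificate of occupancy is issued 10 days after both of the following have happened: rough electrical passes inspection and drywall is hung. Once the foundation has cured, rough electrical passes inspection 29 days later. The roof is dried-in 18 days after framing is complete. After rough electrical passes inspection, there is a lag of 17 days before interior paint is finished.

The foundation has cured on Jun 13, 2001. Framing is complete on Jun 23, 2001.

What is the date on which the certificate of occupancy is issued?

The foundation has cured: Jun 13, 2001.
Rough electrical passes inspection: Jun 13, 2001 + 29 days = Jul 12, 2001.
Framing is complete: Jun 23, 2001.
The roof is dried-in: Jun 23, 2001 + 18 days = Jul 11, 2001.
Drywall is hung: Jul 11, 2001 + 2 weeks = Jul 25, 2001.
Both prerequisites met — rough electrical passes inspection (Jul 12, 2001), drywall is hung (Jul 25, 2001); the later is Jul 25, 2001.
The certificate of occupancy is issued: Jul 25, 2001 + 10 days = Aug 4, 2001.

Aug 4, 2001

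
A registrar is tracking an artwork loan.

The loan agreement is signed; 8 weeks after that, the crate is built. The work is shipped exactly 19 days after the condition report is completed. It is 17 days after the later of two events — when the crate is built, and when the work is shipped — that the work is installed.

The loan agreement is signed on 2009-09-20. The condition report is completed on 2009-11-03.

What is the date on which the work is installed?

The loan agreement is signed: Sep 20, 2009.
The crate is built: Sep 20, 2009 + 8 weeks = Nov 15, 2009.
The condition report is completed: Nov 3, 2009.
The work is shipped: Nov 3, 2009 + 19 days = Nov 22, 2009.
Both prerequisites met — the crate is built (Nov 15, 2009), the work is shipped (Nov 22, 2009); the later is Nov 22, 2009.
The work is installed: Nov 22, 2009 + 17 days = Dec 9, 2009.

2009-12-09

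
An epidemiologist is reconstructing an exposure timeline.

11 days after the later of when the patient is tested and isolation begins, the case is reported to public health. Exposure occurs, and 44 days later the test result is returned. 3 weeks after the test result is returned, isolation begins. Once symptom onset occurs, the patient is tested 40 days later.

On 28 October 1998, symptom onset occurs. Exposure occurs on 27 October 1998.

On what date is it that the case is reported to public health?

11 January 1999

Symptom onset occurs: Oct 28, 1998.
The patient is tested: Oct 28, 1998 + 40 days = Dec 7, 1998.
Exposure occurs: Oct 27, 1998.
The test result is returned: Oct 27, 1998 + 44 days = Dec 10, 1998.
Isolation begins: Dec 10, 1998 + 3 weeks = Dec 31, 1998.
Both prerequisites met — the patient is tested (Dec 7, 1998), isolation begins (Dec 31, 1998); the later is Dec 31, 1998.
The case is reported to public health: Dec 31, 1998 + 11 days = Jan 11, 1999.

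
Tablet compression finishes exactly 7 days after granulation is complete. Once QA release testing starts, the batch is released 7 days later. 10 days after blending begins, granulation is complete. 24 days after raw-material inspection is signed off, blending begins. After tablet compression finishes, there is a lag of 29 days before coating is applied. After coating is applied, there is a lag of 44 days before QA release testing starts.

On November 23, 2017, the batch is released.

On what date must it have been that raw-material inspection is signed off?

July 25, 2017

The batch is released: Nov 23, 2017.
QA release testing starts: Nov 23, 2017 − 7 days = Nov 16, 2017.
Coating is applied: Nov 16, 2017 − 44 days = Oct 3, 2017.
Tablet compression finishes: Oct 3, 2017 − 29 days = Sep 4, 2017.
Granulation is complete: Sep 4, 2017 − 7 days = Aug 28, 2017.
Blending begins: Aug 28, 2017 − 10 days = Aug 18, 2017.
Raw-material inspection is signed off: Aug 18, 2017 − 24 days = Jul 25, 2017.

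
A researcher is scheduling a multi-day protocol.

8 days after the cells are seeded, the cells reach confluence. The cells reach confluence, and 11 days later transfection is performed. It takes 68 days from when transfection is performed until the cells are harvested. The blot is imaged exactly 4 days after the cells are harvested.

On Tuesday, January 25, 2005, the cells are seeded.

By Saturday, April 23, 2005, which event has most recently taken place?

The cells are harvested

The cells are seeded: Jan 25, 2005.
The cells reach confluence: Jan 25, 2005 + 8 days = Feb 2, 2005.
Transfection is performed: Feb 2, 2005 + 11 days = Feb 13, 2005.
The cells are harvested: Feb 13, 2005 + 68 days = Apr 22, 2005.
The blot is imaged: Apr 22, 2005 + 4 days = Apr 26, 2005.
Apr 23, 2005 falls between when the cells are harvested (Apr 22, 2005) and when the blot is imaged (Apr 26, 2005).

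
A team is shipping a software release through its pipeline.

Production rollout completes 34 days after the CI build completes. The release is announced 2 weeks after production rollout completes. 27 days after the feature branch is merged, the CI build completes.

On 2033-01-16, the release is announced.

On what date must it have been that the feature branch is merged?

The release is announced: Jan 16, 2033.
Production rollout completes: Jan 16, 2033 − 2 weeks = Jan 2, 2033.
The CI build completes: Jan 2, 2033 − 34 days = Nov 29, 2032.
The feature branch is merged: Nov 29, 2032 − 27 days = Nov 2, 2032.

2032-11-02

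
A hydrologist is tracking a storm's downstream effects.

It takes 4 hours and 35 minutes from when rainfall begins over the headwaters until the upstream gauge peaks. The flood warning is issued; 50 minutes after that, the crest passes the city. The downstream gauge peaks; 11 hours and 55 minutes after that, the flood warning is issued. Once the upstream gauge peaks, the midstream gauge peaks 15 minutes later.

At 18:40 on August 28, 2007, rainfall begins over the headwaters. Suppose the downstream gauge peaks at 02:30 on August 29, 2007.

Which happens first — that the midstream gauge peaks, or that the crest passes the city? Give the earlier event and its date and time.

Rainfall begins over the headwaters: 18:40 Aug 28, 2007.
The upstream gauge peaks: 18:40 Aug 28, 2007 + 4h35m = 23:15 Aug 28, 2007.
The midstream gauge peaks: 23:15 Aug 28, 2007 + 15m = 23:30 Aug 28, 2007.
The downstream gauge peaks: 02:30 Aug 29, 2007.
The flood warning is issued: 02:30 Aug 29, 2007 + 11h55m = 14:25 Aug 29, 2007.
The crest passes the city: 14:25 Aug 29, 2007 + 50m = 15:15 Aug 29, 2007.
Comparing: the midstream gauge peaks at 23:30 Aug 28, 2007 vs the crest passes the city at 15:15 Aug 29, 2007. Earlier: the midstream gauge peaks.

The midstream gauge peaks — 23:30 on August 28, 2007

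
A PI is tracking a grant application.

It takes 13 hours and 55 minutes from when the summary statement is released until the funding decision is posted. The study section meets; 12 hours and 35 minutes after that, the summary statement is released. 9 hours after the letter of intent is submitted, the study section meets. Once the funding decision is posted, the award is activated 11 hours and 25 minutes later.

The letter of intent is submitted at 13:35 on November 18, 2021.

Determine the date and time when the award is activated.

12:30 on November 20, 2021

The letter of intent is submitted: 13:35 Nov 18, 2021.
The study section meets: 13:35 Nov 18, 2021 + 9h = 22:35 Nov 18, 2021.
The summary statement is released: 22:35 Nov 18, 2021 + 12h35m = 11:10 Nov 19, 2021.
The funding decision is posted: 11:10 Nov 19, 2021 + 13h55m = 01:05 Nov 20, 2021.
The award is activated: 01:05 Nov 20, 2021 + 11h25m = 12:30 Nov 20, 2021.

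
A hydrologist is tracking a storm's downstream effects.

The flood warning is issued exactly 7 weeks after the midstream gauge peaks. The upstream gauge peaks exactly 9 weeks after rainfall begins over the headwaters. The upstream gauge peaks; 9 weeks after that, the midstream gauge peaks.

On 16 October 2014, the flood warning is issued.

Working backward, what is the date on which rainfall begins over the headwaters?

24 April 2014

The flood warning is issued: Oct 16, 2014.
The midstream gauge peaks: Oct 16, 2014 − 7 weeks = Aug 28, 2014.
The upstream gauge peaks: Aug 28, 2014 − 9 weeks = Jun 26, 2014.
Rainfall begins over the headwaters: Jun 26, 2014 − 9 weeks = Apr 24, 2014.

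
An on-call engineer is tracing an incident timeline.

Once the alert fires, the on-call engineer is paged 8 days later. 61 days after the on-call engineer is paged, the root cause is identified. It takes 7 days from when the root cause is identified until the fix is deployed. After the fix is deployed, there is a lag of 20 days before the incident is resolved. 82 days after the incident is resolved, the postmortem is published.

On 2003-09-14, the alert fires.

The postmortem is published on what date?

The alert fires: Sep 14, 2003.
The on-call engineer is paged: Sep 14, 2003 + 8 days = Sep 22, 2003.
The root cause is identified: Sep 22, 2003 + 61 days = Nov 22, 2003.
The fix is deployed: Nov 22, 2003 + 7 days = Nov 29, 2003.
The incident is resolved: Nov 29, 2003 + 20 days = Dec 19, 2003.
The postmortem is published: Dec 19, 2003 + 82 days = Mar 10, 2004.

2004-03-10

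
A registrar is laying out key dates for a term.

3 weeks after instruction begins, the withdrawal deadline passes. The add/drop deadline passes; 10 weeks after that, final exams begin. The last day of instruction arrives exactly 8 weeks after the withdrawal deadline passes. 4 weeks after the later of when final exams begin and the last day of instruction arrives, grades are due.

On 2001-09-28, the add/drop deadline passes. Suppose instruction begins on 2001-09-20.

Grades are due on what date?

The add/drop deadline passes: Sep 28, 2001.
Final exams begin: Sep 28, 2001 + 10 weeks = Dec 7, 2001.
Instruction begins: Sep 20, 2001.
The withdrawal deadline passes: Sep 20, 2001 + 3 weeks = Oct 11, 2001.
The last day of instruction arrives: Oct 11, 2001 + 8 weeks = Dec 6, 2001.
Both prerequisites met — final exams begin (Dec 7, 2001), the last day of instruction arrives (Dec 6, 2001); the later is Dec 7, 2001.
Grades are due: Dec 7, 2001 + 4 weeks = Jan 4, 2002.

2002-01-04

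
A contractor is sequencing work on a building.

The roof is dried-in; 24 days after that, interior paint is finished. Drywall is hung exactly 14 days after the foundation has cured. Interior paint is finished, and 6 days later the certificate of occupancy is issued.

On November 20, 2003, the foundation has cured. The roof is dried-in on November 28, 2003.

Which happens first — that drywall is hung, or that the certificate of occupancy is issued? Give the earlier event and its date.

The foundation has cured: Nov 20, 2003.
Drywall is hung: Nov 20, 2003 + 14 days = Dec 4, 2003.
The roof is dried-in: Nov 28, 2003.
Interior paint is finished: Nov 28, 2003 + 24 days = Dec 22, 2003.
The certificate of occupancy is issued: Dec 22, 2003 + 6 days = Dec 28, 2003.
Comparing: drywall is hung on Dec 4, 2003 vs the certificate of occupancy is issued on Dec 28, 2003. Earlier: drywall is hung.

Drywall is hung — December 4, 2003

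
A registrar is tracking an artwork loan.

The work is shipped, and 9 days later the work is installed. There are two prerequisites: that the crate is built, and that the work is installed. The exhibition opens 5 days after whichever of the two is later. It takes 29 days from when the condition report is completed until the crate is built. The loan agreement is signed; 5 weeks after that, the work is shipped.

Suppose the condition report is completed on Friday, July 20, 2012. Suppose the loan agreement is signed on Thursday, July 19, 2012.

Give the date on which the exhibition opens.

The condition report is completed: Jul 20, 2012.
The crate is built: Jul 20, 2012 + 29 days = Aug 18, 2012.
The loan agreement is signed: Jul 19, 2012.
The work is shipped: Jul 19, 2012 + 5 weeks = Aug 23, 2012.
The work is installed: Aug 23, 2012 + 9 days = Sep 1, 2012.
Both prerequisites met — the crate is built (Aug 18, 2012), the work is installed (Sep 1, 2012); the later is Sep 1, 2012.
The exhibition opens: Sep 1, 2012 + 5 days = Sep 6, 2012.

Thursday, September 6, 2012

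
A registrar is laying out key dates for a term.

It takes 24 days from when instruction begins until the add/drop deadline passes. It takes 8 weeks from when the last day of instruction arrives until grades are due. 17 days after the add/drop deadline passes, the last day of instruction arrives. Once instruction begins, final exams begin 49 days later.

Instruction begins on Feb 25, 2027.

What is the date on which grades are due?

Instruction begins: Feb 25, 2027.
The add/drop deadline passes: Feb 25, 2027 + 24 days = Mar 21, 2027.
The last day of instruction arrives: Mar 21, 2027 + 17 days = Apr 7, 2027.
Grades are due: Apr 7, 2027 + 8 weeks = Jun 2, 2027.

Jun 2, 2027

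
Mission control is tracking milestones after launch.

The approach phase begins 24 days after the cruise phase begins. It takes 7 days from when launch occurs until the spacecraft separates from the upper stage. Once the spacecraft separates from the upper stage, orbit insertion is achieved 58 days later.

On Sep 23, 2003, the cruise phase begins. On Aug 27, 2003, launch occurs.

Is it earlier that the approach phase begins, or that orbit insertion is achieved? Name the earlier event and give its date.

The cruise phase begins: Sep 23, 2003.
The approach phase begins: Sep 23, 2003 + 24 days = Oct 17, 2003.
Launch occurs: Aug 27, 2003.
The spacecraft separates from the upper stage: Aug 27, 2003 + 7 days = Sep 3, 2003.
Orbit insertion is achieved: Sep 3, 2003 + 58 days = Oct 31, 2003.
Comparing: the approach phase begins on Oct 17, 2003 vs orbit insertion is achieved on Oct 31, 2003. Earlier: the approach phase begins.

The approach phase begins — Oct 17, 2003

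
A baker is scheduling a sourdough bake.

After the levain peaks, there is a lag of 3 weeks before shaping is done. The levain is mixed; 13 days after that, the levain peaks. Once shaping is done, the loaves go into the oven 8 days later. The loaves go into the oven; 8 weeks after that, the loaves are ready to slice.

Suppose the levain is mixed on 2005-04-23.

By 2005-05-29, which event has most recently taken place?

The levain is mixed: Apr 23, 2005.
The levain peaks: Apr 23, 2005 + 13 days = May 6, 2005.
Shaping is done: May 6, 2005 + 3 weeks = May 27, 2005.
The loaves go into the oven: May 27, 2005 + 8 days = Jun 4, 2005.
The loaves are ready to slice: Jun 4, 2005 + 8 weeks = Jul 30, 2005.
May 29, 2005 falls between when shaping is done (May 27, 2005) and when the loaves go into the oven (Jun 4, 2005).

Shaping is done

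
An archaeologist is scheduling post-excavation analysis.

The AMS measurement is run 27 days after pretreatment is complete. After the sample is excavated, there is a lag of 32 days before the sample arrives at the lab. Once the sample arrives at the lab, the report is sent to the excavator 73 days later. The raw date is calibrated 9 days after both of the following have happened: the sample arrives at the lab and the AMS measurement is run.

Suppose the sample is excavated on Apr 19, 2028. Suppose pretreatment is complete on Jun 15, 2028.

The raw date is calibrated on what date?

Jul 21, 2028

The sample is excavated: Apr 19, 2028.
The sample arrives at the lab: Apr 19, 2028 + 32 days = May 21, 2028.
Pretreatment is complete: Jun 15, 2028.
The AMS measurement is run: Jun 15, 2028 + 27 days = Jul 12, 2028.
Both prerequisites met — the sample arrives at the lab (May 21, 2028), the AMS measurement is run (Jul 12, 2028); the later is Jul 12, 2028.
The raw date is calibrated: Jul 12, 2028 + 9 days = Jul 21, 2028.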